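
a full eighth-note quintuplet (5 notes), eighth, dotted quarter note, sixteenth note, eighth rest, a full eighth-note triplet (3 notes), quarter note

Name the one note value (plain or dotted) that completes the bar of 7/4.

sixteenth note

The bar of 7/4 = 28 sixteenth notes.
Working in sixteenth notes: a full eighth-note quintuplet (5 notes) (five quintuplet eighths span one half) = 8; eighth = 2; dotted quarter note = 6; sixteenth note = 1; eighth rest = 2; a full eighth-note triplet (3 notes) (three triplet eighths span one quarter) = 4; quarter note = 4.
Total: 8 + 2 + 6 + 1 + 2 + 4 + 4 = 27.
Remaining: 28 − 27 = 1 sixteenth note, which is a sixteenth note.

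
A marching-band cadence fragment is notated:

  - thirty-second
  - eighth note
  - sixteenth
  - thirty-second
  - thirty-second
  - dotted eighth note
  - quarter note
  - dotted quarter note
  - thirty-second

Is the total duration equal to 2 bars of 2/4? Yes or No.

One bar of 2/4 = 16 thirty-second notes, so 2 bars = 32.
Each duration in thirty-second notes: thirty-second = 1; eighth note = 4; sixteenth = 2; thirty-second = 1; thirty-second = 1; dotted eighth note = 6; quarter note = 8; dotted quarter note = 12; thirty-second = 1.
Sum: 1 + 4 + 2 + 1 + 1 + 6 + 8 + 12 + 1 = 36.
36 exceeds 32, so the answer is No.

No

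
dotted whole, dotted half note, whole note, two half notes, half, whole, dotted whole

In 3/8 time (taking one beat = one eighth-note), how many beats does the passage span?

One eighth-note beat = 2 sixteenth notes.
Working in sixteenth notes: dotted whole = 24; dotted half note = 12; whole note = 16; half note = 8; half note = 8; half = 8; whole = 16; dotted whole = 24.
Sum: 24 + 12 + 16 + 8 + 8 + 8 + 16 + 24 = 116.
116 ÷ 2 = 58 beats.

58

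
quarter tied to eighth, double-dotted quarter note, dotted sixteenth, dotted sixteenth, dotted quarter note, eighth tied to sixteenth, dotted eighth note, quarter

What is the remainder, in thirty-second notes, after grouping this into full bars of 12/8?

One bar of 12/8 = 48 thirty-second notes.
Working in thirty-second notes: quarter tied to eighth (quarter + eighth) = 12; double-dotted quarter note = 14; dotted sixteenth = 3; dotted sixteenth = 3; dotted quarter note = 12; eighth tied to sixteenth (eighth + sixteenth) = 6; dotted eighth note = 6; quarter = 8.
Altogether 12 + 14 + 3 + 3 + 12 + 6 + 6 + 8 = 64.
64 ÷ 48 = 1 complete bar with 16 thirty-second notes remaining.

16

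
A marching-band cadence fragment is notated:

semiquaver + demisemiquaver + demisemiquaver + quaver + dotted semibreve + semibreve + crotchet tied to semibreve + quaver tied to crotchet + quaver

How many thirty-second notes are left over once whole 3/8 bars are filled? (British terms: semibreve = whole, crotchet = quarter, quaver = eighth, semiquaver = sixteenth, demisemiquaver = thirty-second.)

0

One bar of 3/8 = 12 thirty-second notes.
Working in thirty-second notes: semiquaver = 2; demisemiquaver = 1; demisemiquaver = 1; quaver = 4; dotted semibreve = 48; semibreve = 32; crotchet tied to semibreve (crotchet + semibreve) = 40; quaver tied to crotchet (quaver + crotchet) = 12; quaver = 4.
Total: 2 + 1 + 1 + 4 + 48 + 32 + 40 + 12 + 4 = 144.
144 ÷ 12 = 12 complete bars with 0 thirty-second notes remaining.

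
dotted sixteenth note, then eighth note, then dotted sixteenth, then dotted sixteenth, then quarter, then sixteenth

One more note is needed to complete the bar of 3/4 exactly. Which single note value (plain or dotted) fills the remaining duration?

thirty-second note

The bar of 3/4 = 24 thirty-second notes.
Convert each value to thirty-second notes: dotted sixteenth note = 3; eighth note = 4; dotted sixteenth = 3; dotted sixteenth = 3; quarter = 8; sixteenth = 2.
Total: 3 + 4 + 3 + 3 + 8 + 2 = 23.
Remaining: 24 − 23 = 1 thirty-second note, which is a thirty-second note.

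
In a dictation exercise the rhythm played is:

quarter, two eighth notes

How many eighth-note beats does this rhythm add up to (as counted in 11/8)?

4

One eighth-note beat = 2 sixteenth notes.
Express everything in sixteenth notes: quarter = 4; eighth note = 2; eighth note = 2.
Altogether 4 + 2 + 2 = 8.
8 ÷ 2 = 4 beats.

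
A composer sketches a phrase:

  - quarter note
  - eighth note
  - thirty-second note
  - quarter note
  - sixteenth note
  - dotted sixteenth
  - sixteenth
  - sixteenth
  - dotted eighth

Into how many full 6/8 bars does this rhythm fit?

One bar of 6/8 = 24 thirty-second notes.
In thirty-second notes: quarter note = 8; eighth note = 4; thirty-second note = 1; quarter note = 8; sixteenth note = 2; dotted sixteenth = 3; sixteenth = 2; sixteenth = 2; dotted eighth = 6.
Total: 8 + 4 + 1 + 8 + 2 + 3 + 2 + 2 + 6 = 36.
36 ÷ 24 = 1 complete bar with 12 left over.

1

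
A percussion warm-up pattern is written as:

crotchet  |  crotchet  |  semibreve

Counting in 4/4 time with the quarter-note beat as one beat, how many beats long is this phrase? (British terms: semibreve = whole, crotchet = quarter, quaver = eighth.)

6

One quarter-note beat = 2 eighth notes.
Working in eighth notes: crotchet = 2; crotchet = 2; semibreve = 8.
Adding: 2 + 2 + 8 = 12.
12 ÷ 2 = 6 beats.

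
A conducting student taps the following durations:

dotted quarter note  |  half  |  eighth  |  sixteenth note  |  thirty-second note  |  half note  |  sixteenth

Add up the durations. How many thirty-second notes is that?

53

Express everything in thirty-second notes: dotted quarter note = 12; half = 16; eighth = 4; sixteenth note = 2; thirty-second note = 1; half note = 16; sixteenth = 2.
Adding: 12 + 16 + 4 + 2 + 1 + 16 + 2 = 53 thirty-second notes.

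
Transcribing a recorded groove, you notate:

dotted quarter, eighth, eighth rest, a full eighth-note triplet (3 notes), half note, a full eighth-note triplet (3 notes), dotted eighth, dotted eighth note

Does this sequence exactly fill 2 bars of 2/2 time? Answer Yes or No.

One bar of 2/2 = 16 sixteenth notes, so 2 bars = 32.
Convert each value to sixteenth notes: dotted quarter = 6; eighth = 2; eighth rest = 2; a full eighth-note triplet (3 notes) (three triplet eighths span one quarter) = 4; half note = 8; a full eighth-note triplet (3 notes) (three triplet eighths span one quarter) = 4; dotted eighth = 3; dotted eighth note = 3.
Adding: 6 + 2 + 2 + 4 + 8 + 4 + 3 + 3 = 32.
32 equals 32, so the answer is Yes.

Yes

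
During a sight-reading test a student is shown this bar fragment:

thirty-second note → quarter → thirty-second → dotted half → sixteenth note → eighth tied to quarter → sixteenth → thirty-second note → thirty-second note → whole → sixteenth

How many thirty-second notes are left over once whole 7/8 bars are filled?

2

One bar of 7/8 = 28 thirty-second notes.
Each duration in thirty-second notes: thirty-second note = 1; quarter = 8; thirty-second = 1; dotted half = 24; sixteenth note = 2; eighth tied to quarter (eighth + quarter) = 12; sixteenth = 2; thirty-second note = 1; thirty-second note = 1; whole = 32; sixteenth = 2.
Sum: 1 + 8 + 1 + 24 + 2 + 12 + 2 + 1 + 1 + 32 + 2 = 86.
86 ÷ 28 = 3 complete bars with 2 thirty-second notes remaining.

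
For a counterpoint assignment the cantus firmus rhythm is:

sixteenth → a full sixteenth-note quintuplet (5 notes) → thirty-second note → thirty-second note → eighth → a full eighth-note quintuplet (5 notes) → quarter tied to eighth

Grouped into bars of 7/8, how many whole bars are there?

1

One bar of 7/8 = 28 thirty-second notes.
Working in thirty-second notes: sixteenth = 2; a full sixteenth-note quintuplet (5 notes) (five quintuplet sixteenths span one quarter) = 8; thirty-second note = 1; thirty-second note = 1; eighth = 4; a full eighth-note quintuplet (5 notes) (five quintuplet eighths span one half) = 16; quarter tied to eighth (quarter + eighth) = 12.
Total: 2 + 8 + 1 + 1 + 4 + 16 + 12 = 44.
44 ÷ 28 = 1 complete bar with 16 left over.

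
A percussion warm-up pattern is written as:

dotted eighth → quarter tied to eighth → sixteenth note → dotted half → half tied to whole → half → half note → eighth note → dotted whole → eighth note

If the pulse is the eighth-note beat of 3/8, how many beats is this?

One eighth-note beat = 2 sixteenth notes.
In sixteenth notes: dotted eighth = 3; quarter tied to eighth (quarter + eighth) = 6; sixteenth note = 1; dotted half = 12; half tied to whole (half + whole) = 24; half = 8; half note = 8; eighth note = 2; dotted whole = 24; eighth note = 2.
Adding: 3 + 6 + 1 + 12 + 24 + 8 + 8 + 2 + 24 + 2 = 90.
90 ÷ 2 = 45 beats.

45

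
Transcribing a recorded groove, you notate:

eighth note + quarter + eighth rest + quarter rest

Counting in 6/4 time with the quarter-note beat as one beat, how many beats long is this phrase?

One quarter-note beat = 2 eighth notes.
Each duration in eighth notes: eighth note = 1; quarter = 2; eighth rest = 1; quarter rest = 2.
Adding: 1 + 2 + 1 + 2 = 6.
6 ÷ 2 = 3 beats.

3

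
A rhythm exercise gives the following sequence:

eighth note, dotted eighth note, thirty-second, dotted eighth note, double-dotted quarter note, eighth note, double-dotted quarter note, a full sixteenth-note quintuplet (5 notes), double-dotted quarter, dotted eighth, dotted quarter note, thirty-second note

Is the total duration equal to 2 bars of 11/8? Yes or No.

One bar of 11/8 = 44 thirty-second notes, so 2 bars = 88.
Convert each value to thirty-second notes: eighth note = 4; dotted eighth note = 6; thirty-second = 1; dotted eighth note = 6; double-dotted quarter note = 14; eighth note = 4; double-dotted quarter note = 14; a full sixteenth-note quintuplet (5 notes) (five quintuplet sixteenths span one quarter) = 8; double-dotted quarter = 14; dotted eighth = 6; dotted quarter note = 12; thirty-second note = 1.
Adding: 4 + 6 + 1 + 6 + 14 + 4 + 14 + 8 + 14 + 6 + 12 + 1 = 90.
90 exceeds 88, so the answer is No.

No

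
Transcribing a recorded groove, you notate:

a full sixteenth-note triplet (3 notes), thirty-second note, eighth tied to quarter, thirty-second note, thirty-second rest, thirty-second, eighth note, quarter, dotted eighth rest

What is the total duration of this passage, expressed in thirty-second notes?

In thirty-second notes: a full sixteenth-note triplet (3 notes) (three triplet sixteenths span one eighth) = 4; thirty-second note = 1; eighth tied to quarter (eighth + quarter) = 12; thirty-second note = 1; thirty-second rest = 1; thirty-second = 1; eighth note = 4; quarter = 8; dotted eighth rest = 6.
Adding: 4 + 1 + 12 + 1 + 1 + 1 + 4 + 8 + 6 = 38 thirty-second notes.

38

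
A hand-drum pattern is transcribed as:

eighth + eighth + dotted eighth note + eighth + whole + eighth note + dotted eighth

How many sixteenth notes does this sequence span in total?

Convert each value to sixteenth notes: eighth = 2; eighth = 2; dotted eighth note = 3; eighth = 2; whole = 16; eighth note = 2; dotted eighth = 3.
Adding: 2 + 2 + 3 + 2 + 16 + 2 + 3 = 30 sixteenth notes.

30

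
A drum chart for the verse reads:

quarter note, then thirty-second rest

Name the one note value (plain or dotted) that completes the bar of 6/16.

The bar of 6/16 = 12 thirty-second notes.
Convert each value to thirty-second notes: quarter note = 8; thirty-second rest = 1.
Sum: 8 + 1 = 9.
Remaining: 12 − 9 = 3 thirty-second notes, which is a dotted sixteenth note.

dotted sixteenth note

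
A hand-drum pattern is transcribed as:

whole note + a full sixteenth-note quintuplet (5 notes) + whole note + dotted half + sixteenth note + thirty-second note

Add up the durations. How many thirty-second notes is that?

99

In thirty-second notes: whole note = 32; a full sixteenth-note quintuplet (5 notes) (five quintuplet sixteenths span one quarter) = 8; whole note = 32; dotted half = 24; sixteenth note = 2; thirty-second note = 1.
Sum: 32 + 8 + 32 + 24 + 2 + 1 = 99 thirty-second notes.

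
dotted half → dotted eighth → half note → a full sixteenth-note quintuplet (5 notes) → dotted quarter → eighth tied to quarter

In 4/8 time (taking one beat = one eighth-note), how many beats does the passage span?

19.5

One eighth-note beat = 2 sixteenth notes.
In sixteenth notes: dotted half = 12; dotted eighth = 3; half note = 8; a full sixteenth-note quintuplet (5 notes) (five quintuplet sixteenths span one quarter) = 4; dotted quarter = 6; eighth tied to quarter (eighth + quarter) = 6.
Adding: 12 + 3 + 8 + 4 + 6 + 6 = 39.
39 ÷ 2 = 19.5 beats.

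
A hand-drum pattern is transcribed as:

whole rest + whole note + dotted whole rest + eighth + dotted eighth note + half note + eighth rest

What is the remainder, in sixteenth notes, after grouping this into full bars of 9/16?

8

One bar of 9/16 = 9 sixteenth notes.
Each duration in sixteenth notes: whole rest = 16; whole note = 16; dotted whole rest = 24; eighth = 2; dotted eighth note = 3; half note = 8; eighth rest = 2.
Sum: 16 + 16 + 24 + 2 + 3 + 8 + 2 = 71.
71 ÷ 9 = 7 complete bars with 8 sixteenth notes remaining.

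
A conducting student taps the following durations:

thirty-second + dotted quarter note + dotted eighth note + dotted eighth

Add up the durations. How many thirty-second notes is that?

25

Express everything in thirty-second notes: thirty-second = 1; dotted quarter note = 12; dotted eighth note = 6; dotted eighth = 6.
Altogether 1 + 12 + 6 + 6 = 25 thirty-second notes.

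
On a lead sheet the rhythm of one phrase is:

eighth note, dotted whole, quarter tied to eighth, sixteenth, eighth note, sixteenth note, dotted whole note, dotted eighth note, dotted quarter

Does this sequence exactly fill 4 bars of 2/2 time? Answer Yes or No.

No

One bar of 2/2 = 16 sixteenth notes, so 4 bars = 64.
Convert each value to sixteenth notes: eighth note = 2; dotted whole = 24; quarter tied to eighth (quarter + eighth) = 6; sixteenth = 1; eighth note = 2; sixteenth note = 1; dotted whole note = 24; dotted eighth note = 3; dotted quarter = 6.
Sum: 2 + 24 + 6 + 1 + 2 + 1 + 24 + 3 + 6 = 69.
69 exceeds 64, so the answer is No.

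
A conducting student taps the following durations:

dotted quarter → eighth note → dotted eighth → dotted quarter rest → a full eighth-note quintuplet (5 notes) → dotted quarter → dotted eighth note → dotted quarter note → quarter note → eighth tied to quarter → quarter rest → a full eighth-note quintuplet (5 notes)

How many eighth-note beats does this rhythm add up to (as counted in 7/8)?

31

One eighth-note beat = 2 sixteenth notes.
Working in sixteenth notes: dotted quarter = 6; eighth note = 2; dotted eighth = 3; dotted quarter rest = 6; a full eighth-note quintuplet (5 notes) (five quintuplet eighths span one half) = 8; dotted quarter = 6; dotted eighth note = 3; dotted quarter note = 6; quarter note = 4; eighth tied to quarter (eighth + quarter) = 6; quarter rest = 4; a full eighth-note quintuplet (5 notes) (five quintuplet eighths span one half) = 8.
Altogether 6 + 2 + 3 + 6 + 8 + 6 + 3 + 6 + 4 + 6 + 4 + 8 = 62.
62 ÷ 2 = 31 beats.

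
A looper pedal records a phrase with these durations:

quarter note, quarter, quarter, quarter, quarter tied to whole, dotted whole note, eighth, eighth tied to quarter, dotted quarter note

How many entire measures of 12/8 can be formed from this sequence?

One bar of 12/8 = 12 eighth notes.
In eighth notes: quarter note = 2; quarter = 2; quarter = 2; quarter = 2; quarter tied to whole (quarter + whole) = 10; dotted whole note = 12; eighth = 1; eighth tied to quarter (eighth + quarter) = 3; dotted quarter note = 3.
Total: 2 + 2 + 2 + 2 + 10 + 12 + 1 + 3 + 3 = 37.
37 ÷ 12 = 3 complete bars with 1 left over.

3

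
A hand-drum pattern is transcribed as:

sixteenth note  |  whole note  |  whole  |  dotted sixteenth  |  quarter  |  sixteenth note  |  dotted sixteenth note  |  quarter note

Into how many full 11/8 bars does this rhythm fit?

One bar of 11/8 = 44 thirty-second notes.
Each duration in thirty-second notes: sixteenth note = 2; whole note = 32; whole = 32; dotted sixteenth = 3; quarter = 8; sixteenth note = 2; dotted sixteenth note = 3; quarter note = 8.
Sum: 2 + 32 + 32 + 3 + 8 + 2 + 3 + 8 = 90.
90 ÷ 44 = 2 complete bars with 2 left over.

2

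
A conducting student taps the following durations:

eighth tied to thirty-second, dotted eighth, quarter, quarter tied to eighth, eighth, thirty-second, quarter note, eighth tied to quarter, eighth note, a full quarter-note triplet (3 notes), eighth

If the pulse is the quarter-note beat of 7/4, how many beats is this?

10

One quarter-note beat = 8 thirty-second notes.
Each duration in thirty-second notes: eighth tied to thirty-second (eighth + thirty-second) = 5; dotted eighth = 6; quarter = 8; quarter tied to eighth (quarter + eighth) = 12; eighth = 4; thirty-second = 1; quarter note = 8; eighth tied to quarter (eighth + quarter) = 12; eighth note = 4; a full quarter-note triplet (3 notes) (three triplet quarters span one half) = 16; eighth = 4.
Sum: 5 + 6 + 8 + 12 + 4 + 1 + 8 + 12 + 4 + 16 + 4 = 80.
80 ÷ 8 = 10 beats.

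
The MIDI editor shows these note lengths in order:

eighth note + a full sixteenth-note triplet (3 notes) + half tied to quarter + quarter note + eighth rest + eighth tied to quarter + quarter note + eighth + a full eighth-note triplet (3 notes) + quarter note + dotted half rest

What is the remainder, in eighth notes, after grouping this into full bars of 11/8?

5

One bar of 11/8 = 11 eighth notes.
Convert each value to eighth notes: eighth note = 1; a full sixteenth-note triplet (3 notes) (three triplet sixteenths span one eighth) = 1; half tied to quarter (half + quarter) = 6; quarter note = 2; eighth rest = 1; eighth tied to quarter (eighth + quarter) = 3; quarter note = 2; eighth = 1; a full eighth-note triplet (3 notes) (three triplet eighths span one quarter) = 2; quarter note = 2; dotted half rest = 6.
Sum: 1 + 1 + 6 + 2 + 1 + 3 + 2 + 1 + 2 + 2 + 6 = 27.
27 ÷ 11 = 2 complete bars with 5 eighth notes remaining.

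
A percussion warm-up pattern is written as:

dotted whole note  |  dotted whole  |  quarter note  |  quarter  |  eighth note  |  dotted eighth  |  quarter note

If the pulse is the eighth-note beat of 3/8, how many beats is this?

32.5

One eighth-note beat = 2 sixteenth notes.
In sixteenth notes: dotted whole note = 24; dotted whole = 24; quarter note = 4; quarter = 4; eighth note = 2; dotted eighth = 3; quarter note = 4.
Total: 24 + 24 + 4 + 4 + 2 + 3 + 4 = 65.
65 ÷ 2 = 32.5 beats.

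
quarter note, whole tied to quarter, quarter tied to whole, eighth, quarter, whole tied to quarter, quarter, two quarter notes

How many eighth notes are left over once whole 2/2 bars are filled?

One bar of 2/2 = 8 eighth notes.
Working in eighth notes: quarter note = 2; whole tied to quarter (whole + quarter) = 10; quarter tied to whole (quarter + whole) = 10; eighth = 1; quarter = 2; whole tied to quarter (whole + quarter) = 10; quarter = 2; quarter note = 2; quarter note = 2.
Altogether 2 + 10 + 10 + 1 + 2 + 10 + 2 + 2 + 2 = 41.
41 ÷ 8 = 5 complete bars with 1 eighth note remaining.

1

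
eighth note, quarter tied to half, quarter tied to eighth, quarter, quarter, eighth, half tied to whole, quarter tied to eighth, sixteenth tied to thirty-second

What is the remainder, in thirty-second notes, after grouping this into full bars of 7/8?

One bar of 7/8 = 28 thirty-second notes.
Working in thirty-second notes: eighth note = 4; quarter tied to half (quarter + half) = 24; quarter tied to eighth (quarter + eighth) = 12; quarter = 8; quarter = 8; eighth = 4; half tied to whole (half + whole) = 48; quarter tied to eighth (quarter + eighth) = 12; sixteenth tied to thirty-second (sixteenth + thirty-second) = 3.
Sum: 4 + 24 + 12 + 8 + 8 + 4 + 48 + 12 + 3 = 123.
123 ÷ 28 = 4 complete bars with 11 thirty-second notes remaining.

11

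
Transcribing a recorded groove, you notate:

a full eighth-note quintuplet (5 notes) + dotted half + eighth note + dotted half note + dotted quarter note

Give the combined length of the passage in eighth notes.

20

Convert each value to eighth notes: a full eighth-note quintuplet (5 notes) (five quintuplet eighths span one half) = 4; dotted half = 6; eighth note = 1; dotted half note = 6; dotted quarter note = 3.
Adding: 4 + 6 + 1 + 6 + 3 = 20 eighth notes.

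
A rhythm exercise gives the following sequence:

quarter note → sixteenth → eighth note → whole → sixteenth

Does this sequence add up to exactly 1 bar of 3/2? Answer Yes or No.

One bar of 3/2 = 24 sixteenth notes.
Working in sixteenth notes: quarter note = 4; sixteenth = 1; eighth note = 2; whole = 16; sixteenth = 1.
Adding: 4 + 1 + 2 + 16 + 1 = 24.
24 equals 24, so the answer is Yes.

Yes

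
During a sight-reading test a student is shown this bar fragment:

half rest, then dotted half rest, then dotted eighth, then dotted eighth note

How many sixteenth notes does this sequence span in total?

Each duration in sixteenth notes: half rest = 8; dotted half rest = 12; dotted eighth = 3; dotted eighth note = 3.
Adding: 8 + 12 + 3 + 3 = 26 sixteenth notes.

26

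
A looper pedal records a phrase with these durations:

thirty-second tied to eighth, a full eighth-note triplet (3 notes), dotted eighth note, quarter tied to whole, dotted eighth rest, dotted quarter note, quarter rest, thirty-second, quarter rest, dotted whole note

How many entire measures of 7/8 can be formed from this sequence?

5

One bar of 7/8 = 28 thirty-second notes.
Convert each value to thirty-second notes: thirty-second tied to eighth (thirty-second + eighth) = 5; a full eighth-note triplet (3 notes) (three triplet eighths span one quarter) = 8; dotted eighth note = 6; quarter tied to whole (quarter + whole) = 40; dotted eighth rest = 6; dotted quarter note = 12; quarter rest = 8; thirty-second = 1; quarter rest = 8; dotted whole note = 48.
Altogether 5 + 8 + 6 + 40 + 6 + 12 + 8 + 1 + 8 + 48 = 142.
142 ÷ 28 = 5 complete bars with 2 left over.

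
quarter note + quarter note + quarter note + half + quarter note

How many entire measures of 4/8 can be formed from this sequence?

3

One bar of 4/8 = 2 quarter notes.
Express everything in quarter notes: quarter note = 1; quarter note = 1; quarter note = 1; half = 2; quarter note = 1.
Altogether 1 + 1 + 1 + 2 + 1 = 6.
6 ÷ 2 = 3 complete bars with 0 left over.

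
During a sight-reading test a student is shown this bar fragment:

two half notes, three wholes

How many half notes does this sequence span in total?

Each duration in half notes: half note = 1; half note = 1; whole = 2; whole = 2; whole = 2.
Sum: 1 + 1 + 2 + 2 + 2 = 8 half notes.

8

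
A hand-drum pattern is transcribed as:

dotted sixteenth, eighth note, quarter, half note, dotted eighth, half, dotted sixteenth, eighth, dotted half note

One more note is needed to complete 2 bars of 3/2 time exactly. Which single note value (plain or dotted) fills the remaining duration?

dotted quarter note

2 bars of 3/2 = 96 thirty-second notes.
In thirty-second notes: dotted sixteenth = 3; eighth note = 4; quarter = 8; half note = 16; dotted eighth = 6; half = 16; dotted sixteenth = 3; eighth = 4; dotted half note = 24.
Sum: 3 + 4 + 8 + 16 + 6 + 16 + 3 + 4 + 24 = 84.
Remaining: 96 − 84 = 12 thirty-second notes, which is a dotted quarter note.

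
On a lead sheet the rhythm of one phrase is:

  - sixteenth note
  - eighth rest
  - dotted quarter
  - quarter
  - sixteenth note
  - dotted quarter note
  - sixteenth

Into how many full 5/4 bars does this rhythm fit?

One bar of 5/4 = 20 sixteenth notes.
Express everything in sixteenth notes: sixteenth note = 1; eighth rest = 2; dotted quarter = 6; quarter = 4; sixteenth note = 1; dotted quarter note = 6; sixteenth = 1.
Sum: 1 + 2 + 6 + 4 + 1 + 6 + 1 = 21.
21 ÷ 20 = 1 complete bar with 1 left over.

1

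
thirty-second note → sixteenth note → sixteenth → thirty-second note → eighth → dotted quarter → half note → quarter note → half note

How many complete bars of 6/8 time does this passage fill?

One bar of 6/8 = 24 thirty-second notes.
Express everything in thirty-second notes: thirty-second note = 1; sixteenth note = 2; sixteenth = 2; thirty-second note = 1; eighth = 4; dotted quarter = 12; half note = 16; quarter note = 8; half note = 16.
Altogether 1 + 2 + 2 + 1 + 4 + 12 + 16 + 8 + 16 = 62.
62 ÷ 24 = 2 complete bars with 14 left over.

2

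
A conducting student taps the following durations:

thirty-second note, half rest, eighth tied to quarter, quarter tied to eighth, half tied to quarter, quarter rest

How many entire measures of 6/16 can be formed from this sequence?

6

One bar of 6/16 = 12 thirty-second notes.
Convert each value to thirty-second notes: thirty-second note = 1; half rest = 16; eighth tied to quarter (eighth + quarter) = 12; quarter tied to eighth (quarter + eighth) = 12; half tied to quarter (half + quarter) = 24; quarter rest = 8.
Altogether 1 + 16 + 12 + 12 + 24 + 8 = 73.
73 ÷ 12 = 6 complete bars with 1 left over.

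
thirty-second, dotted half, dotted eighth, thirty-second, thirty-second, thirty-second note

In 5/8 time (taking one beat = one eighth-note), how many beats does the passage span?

8.5

One eighth-note beat = 4 thirty-second notes.
Each duration in thirty-second notes: thirty-second = 1; dotted half = 24; dotted eighth = 6; thirty-second = 1; thirty-second = 1; thirty-second note = 1.
Adding: 1 + 24 + 6 + 1 + 1 + 1 = 34.
34 ÷ 4 = 8.5 beats.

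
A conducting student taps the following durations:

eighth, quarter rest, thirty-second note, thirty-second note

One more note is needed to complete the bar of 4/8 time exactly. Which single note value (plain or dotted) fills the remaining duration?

The bar of 4/8 = 16 thirty-second notes.
Convert each value to thirty-second notes: eighth = 4; quarter rest = 8; thirty-second note = 1; thirty-second note = 1.
Adding: 4 + 8 + 1 + 1 = 14.
Remaining: 16 − 14 = 2 thirty-second notes, which is a sixteenth note.

sixteenth note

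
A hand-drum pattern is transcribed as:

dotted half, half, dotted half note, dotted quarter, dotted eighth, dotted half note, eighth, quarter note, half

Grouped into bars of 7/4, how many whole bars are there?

2

One bar of 7/4 = 28 sixteenth notes.
Each duration in sixteenth notes: dotted half = 12; half = 8; dotted half note = 12; dotted quarter = 6; dotted eighth = 3; dotted half note = 12; eighth = 2; quarter note = 4; half = 8.
Total: 12 + 8 + 12 + 6 + 3 + 12 + 2 + 4 + 8 = 67.
67 ÷ 28 = 2 complete bars with 11 left over.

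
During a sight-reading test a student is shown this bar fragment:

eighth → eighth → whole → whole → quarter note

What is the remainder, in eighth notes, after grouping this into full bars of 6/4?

8

One bar of 6/4 = 12 eighth notes.
Express everything in eighth notes: eighth = 1; eighth = 1; whole = 8; whole = 8; quarter note = 2.
Total: 1 + 1 + 8 + 8 + 2 = 20.
20 ÷ 12 = 1 complete bar with 8 eighth notes remaining.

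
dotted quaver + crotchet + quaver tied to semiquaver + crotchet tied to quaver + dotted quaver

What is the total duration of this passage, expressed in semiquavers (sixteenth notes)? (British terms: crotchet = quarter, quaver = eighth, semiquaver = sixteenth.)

19

Working in sixteenth notes: dotted quaver = 3; crotchet = 4; quaver tied to semiquaver (quaver + semiquaver) = 3; crotchet tied to quaver (crotchet + quaver) = 6; dotted quaver = 3.
Adding: 3 + 4 + 3 + 6 + 3 = 19 sixteenth notes.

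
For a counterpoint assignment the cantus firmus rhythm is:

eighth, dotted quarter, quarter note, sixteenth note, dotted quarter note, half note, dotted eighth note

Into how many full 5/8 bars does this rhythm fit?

3

One bar of 5/8 = 10 sixteenth notes.
Express everything in sixteenth notes: eighth = 2; dotted quarter = 6; quarter note = 4; sixteenth note = 1; dotted quarter note = 6; half note = 8; dotted eighth note = 3.
Total: 2 + 6 + 4 + 1 + 6 + 8 + 3 = 30.
30 ÷ 10 = 3 complete bars with 0 left over.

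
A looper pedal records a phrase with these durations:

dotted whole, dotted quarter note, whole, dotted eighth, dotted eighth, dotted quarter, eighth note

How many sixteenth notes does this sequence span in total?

Working in sixteenth notes: dotted whole = 24; dotted quarter note = 6; whole = 16; dotted eighth = 3; dotted eighth = 3; dotted quarter = 6; eighth note = 2.
Sum: 24 + 6 + 16 + 3 + 3 + 6 + 2 = 60 sixteenth notes.

60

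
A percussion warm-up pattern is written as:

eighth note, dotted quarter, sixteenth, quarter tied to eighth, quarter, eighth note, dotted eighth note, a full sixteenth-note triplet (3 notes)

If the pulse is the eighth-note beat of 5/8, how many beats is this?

13

One eighth-note beat = 2 sixteenth notes.
Express everything in sixteenth notes: eighth note = 2; dotted quarter = 6; sixteenth = 1; quarter tied to eighth (quarter + eighth) = 6; quarter = 4; eighth note = 2; dotted eighth note = 3; a full sixteenth-note triplet (3 notes) (three triplet sixteenths span one eighth) = 2.
Sum: 2 + 6 + 1 + 6 + 4 + 2 + 3 + 2 = 26.
26 ÷ 2 = 13 beats.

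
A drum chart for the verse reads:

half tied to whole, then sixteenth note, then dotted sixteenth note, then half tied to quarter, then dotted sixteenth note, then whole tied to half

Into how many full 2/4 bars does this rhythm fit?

8

One bar of 2/4 = 16 thirty-second notes.
Convert each value to thirty-second notes: half tied to whole (half + whole) = 48; sixteenth note = 2; dotted sixteenth note = 3; half tied to quarter (half + quarter) = 24; dotted sixteenth note = 3; whole tied to half (whole + half) = 48.
Altogether 48 + 2 + 3 + 24 + 3 + 48 = 128.
128 ÷ 16 = 8 complete bars with 0 left over.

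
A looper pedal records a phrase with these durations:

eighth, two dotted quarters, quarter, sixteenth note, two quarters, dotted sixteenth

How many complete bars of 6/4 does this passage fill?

One bar of 6/4 = 48 thirty-second notes.
Each duration in thirty-second notes: eighth = 4; dotted quarter = 12; dotted quarter = 12; quarter = 8; sixteenth note = 2; quarter = 8; quarter = 8; dotted sixteenth = 3.
Adding: 4 + 12 + 12 + 8 + 2 + 8 + 8 + 3 = 57.
57 ÷ 48 = 1 complete bar with 9 left over.

1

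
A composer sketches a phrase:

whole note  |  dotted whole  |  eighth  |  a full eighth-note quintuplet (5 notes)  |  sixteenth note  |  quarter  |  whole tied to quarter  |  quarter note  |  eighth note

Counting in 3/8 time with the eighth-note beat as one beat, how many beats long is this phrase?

40.5

One eighth-note beat = 2 sixteenth notes.
Working in sixteenth notes: whole note = 16; dotted whole = 24; eighth = 2; a full eighth-note quintuplet (5 notes) (five quintuplet eighths span one half) = 8; sixteenth note = 1; quarter = 4; whole tied to quarter (whole + quarter) = 20; quarter note = 4; eighth note = 2.
Adding: 16 + 24 + 2 + 8 + 1 + 4 + 20 + 4 + 2 = 81.
81 ÷ 2 = 40.5 beats.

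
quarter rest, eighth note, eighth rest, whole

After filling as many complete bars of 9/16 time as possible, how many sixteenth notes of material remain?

6

One bar of 9/16 = 9 sixteenth notes.
Express everything in sixteenth notes: quarter rest = 4; eighth note = 2; eighth rest = 2; whole = 16.
Adding: 4 + 2 + 2 + 16 = 24.
24 ÷ 9 = 2 complete bars with 6 sixteenth notes remaining.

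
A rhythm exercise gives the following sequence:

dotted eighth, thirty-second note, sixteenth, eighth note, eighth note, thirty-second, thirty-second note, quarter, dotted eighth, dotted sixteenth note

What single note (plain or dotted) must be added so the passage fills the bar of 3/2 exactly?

The bar of 3/2 = 48 thirty-second notes.
Convert each value to thirty-second notes: dotted eighth = 6; thirty-second note = 1; sixteenth = 2; eighth note = 4; eighth note = 4; thirty-second = 1; thirty-second note = 1; quarter = 8; dotted eighth = 6; dotted sixteenth note = 3.
Altogether 6 + 1 + 2 + 4 + 4 + 1 + 1 + 8 + 6 + 3 = 36.
Remaining: 48 − 36 = 12 thirty-second notes, which is a dotted quarter note.

dotted quarter note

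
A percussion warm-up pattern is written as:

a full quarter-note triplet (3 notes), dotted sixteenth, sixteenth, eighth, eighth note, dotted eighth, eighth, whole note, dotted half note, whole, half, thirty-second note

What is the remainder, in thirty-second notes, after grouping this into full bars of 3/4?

0

One bar of 3/4 = 24 thirty-second notes.
Convert each value to thirty-second notes: a full quarter-note triplet (3 notes) (three triplet quarters span one half) = 16; dotted sixteenth = 3; sixteenth = 2; eighth = 4; eighth note = 4; dotted eighth = 6; eighth = 4; whole note = 32; dotted half note = 24; whole = 32; half = 16; thirty-second note = 1.
Sum: 16 + 3 + 2 + 4 + 4 + 6 + 4 + 32 + 24 + 32 + 16 + 1 = 144.
144 ÷ 24 = 6 complete bars with 0 thirty-second notes remaining.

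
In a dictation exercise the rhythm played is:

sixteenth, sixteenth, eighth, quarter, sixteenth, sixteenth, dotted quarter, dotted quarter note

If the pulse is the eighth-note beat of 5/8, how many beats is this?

11

One eighth-note beat = 2 sixteenth notes.
Convert each value to sixteenth notes: sixteenth = 1; sixteenth = 1; eighth = 2; quarter = 4; sixteenth = 1; sixteenth = 1; dotted quarter = 6; dotted quarter note = 6.
Total: 1 + 1 + 2 + 4 + 1 + 1 + 6 + 6 = 22.
22 ÷ 2 = 11 beats.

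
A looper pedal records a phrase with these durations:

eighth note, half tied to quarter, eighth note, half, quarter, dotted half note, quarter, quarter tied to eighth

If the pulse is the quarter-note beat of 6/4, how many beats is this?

12.5

One quarter-note beat = 2 eighth notes.
In eighth notes: eighth note = 1; half tied to quarter (half + quarter) = 6; eighth note = 1; half = 4; quarter = 2; dotted half note = 6; quarter = 2; quarter tied to eighth (quarter + eighth) = 3.
Adding: 1 + 6 + 1 + 4 + 2 + 6 + 2 + 3 = 25.
25 ÷ 2 = 12.5 beats.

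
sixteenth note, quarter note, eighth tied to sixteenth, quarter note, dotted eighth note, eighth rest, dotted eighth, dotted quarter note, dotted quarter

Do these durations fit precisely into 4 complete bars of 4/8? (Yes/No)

Yes

One bar of 4/8 = 8 sixteenth notes, so 4 bars = 32.
Convert each value to sixteenth notes: sixteenth note = 1; quarter note = 4; eighth tied to sixteenth (eighth + sixteenth) = 3; quarter note = 4; dotted eighth note = 3; eighth rest = 2; dotted eighth = 3; dotted quarter note = 6; dotted quarter = 6.
Adding: 1 + 4 + 3 + 4 + 3 + 2 + 3 + 6 + 6 = 32.
32 equals 32, so the answer is Yes.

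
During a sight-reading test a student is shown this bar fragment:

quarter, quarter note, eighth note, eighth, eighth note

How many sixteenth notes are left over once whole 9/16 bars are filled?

One bar of 9/16 = 9 sixteenth notes.
Convert each value to sixteenth notes: quarter = 4; quarter note = 4; eighth note = 2; eighth = 2; eighth note = 2.
Adding: 4 + 4 + 2 + 2 + 2 = 14.
14 ÷ 9 = 1 complete bar with 5 sixteenth notes remaining.

5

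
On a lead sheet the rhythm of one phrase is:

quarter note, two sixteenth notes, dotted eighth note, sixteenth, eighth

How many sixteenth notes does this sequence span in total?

12

Convert each value to sixteenth notes: quarter note = 4; sixteenth note = 1; sixteenth note = 1; dotted eighth note = 3; sixteenth = 1; eighth = 2.
Sum: 4 + 1 + 1 + 3 + 1 + 2 = 12 sixteenth notes.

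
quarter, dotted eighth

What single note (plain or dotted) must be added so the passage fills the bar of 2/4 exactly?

sixteenth note

The bar of 2/4 = 8 sixteenth notes.
Express everything in sixteenth notes: quarter = 4; dotted eighth = 3.
Altogether 4 + 3 = 7.
Remaining: 8 − 7 = 1 sixteenth note, which is a sixteenth note.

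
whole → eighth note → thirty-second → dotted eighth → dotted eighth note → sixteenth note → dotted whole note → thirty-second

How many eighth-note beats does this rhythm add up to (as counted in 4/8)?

25

One eighth-note beat = 4 thirty-second notes.
In thirty-second notes: whole = 32; eighth note = 4; thirty-second = 1; dotted eighth = 6; dotted eighth note = 6; sixteenth note = 2; dotted whole note = 48; thirty-second = 1.
Sum: 32 + 4 + 1 + 6 + 6 + 2 + 48 + 1 = 100.
100 ÷ 4 = 25 beats.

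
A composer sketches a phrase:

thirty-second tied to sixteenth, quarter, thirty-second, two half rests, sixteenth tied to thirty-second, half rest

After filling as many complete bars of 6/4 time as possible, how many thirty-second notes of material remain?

One bar of 6/4 = 48 thirty-second notes.
Working in thirty-second notes: thirty-second tied to sixteenth (thirty-second + sixteenth) = 3; quarter = 8; thirty-second = 1; half rest = 16; half rest = 16; sixteenth tied to thirty-second (sixteenth + thirty-second) = 3; half rest = 16.
Total: 3 + 8 + 1 + 16 + 16 + 3 + 16 = 63.
63 ÷ 48 = 1 complete bar with 15 thirty-second notes remaining.

15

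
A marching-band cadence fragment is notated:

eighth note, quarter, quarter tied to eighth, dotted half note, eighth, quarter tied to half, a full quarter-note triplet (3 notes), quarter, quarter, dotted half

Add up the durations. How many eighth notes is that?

Each duration in eighth notes: eighth note = 1; quarter = 2; quarter tied to eighth (quarter + eighth) = 3; dotted half note = 6; eighth = 1; quarter tied to half (quarter + half) = 6; a full quarter-note triplet (3 notes) (three triplet quarters span one half) = 4; quarter = 2; quarter = 2; dotted half = 6.
Adding: 1 + 2 + 3 + 6 + 1 + 6 + 4 + 2 + 2 + 6 = 33 eighth notes.

33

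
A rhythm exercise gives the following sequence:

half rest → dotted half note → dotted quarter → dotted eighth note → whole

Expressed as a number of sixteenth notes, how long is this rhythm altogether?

Convert each value to sixteenth notes: half rest = 8; dotted half note = 12; dotted quarter = 6; dotted eighth note = 3; whole = 16.
Altogether 8 + 12 + 6 + 3 + 16 = 45 sixteenth notes.

45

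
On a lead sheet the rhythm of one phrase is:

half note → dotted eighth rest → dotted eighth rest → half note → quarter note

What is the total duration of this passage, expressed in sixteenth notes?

Express everything in sixteenth notes: half note = 8; dotted eighth rest = 3; dotted eighth rest = 3; half note = 8; quarter note = 4.
Altogether 8 + 3 + 3 + 8 + 4 = 26 sixteenth notes.

26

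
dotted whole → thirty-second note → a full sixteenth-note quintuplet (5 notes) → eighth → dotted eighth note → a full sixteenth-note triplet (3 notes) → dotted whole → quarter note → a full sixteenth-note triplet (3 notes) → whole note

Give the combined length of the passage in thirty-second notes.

163

Each duration in thirty-second notes: dotted whole = 48; thirty-second note = 1; a full sixteenth-note quintuplet (5 notes) (five quintuplet sixteenths span one quarter) = 8; eighth = 4; dotted eighth note = 6; a full sixteenth-note triplet (3 notes) (three triplet sixteenths span one eighth) = 4; dotted whole = 48; quarter note = 8; a full sixteenth-note triplet (3 notes) (three triplet sixteenths span one eighth) = 4; whole note = 32.
Total: 48 + 1 + 8 + 4 + 6 + 4 + 48 + 8 + 4 + 32 = 163 thirty-second notes.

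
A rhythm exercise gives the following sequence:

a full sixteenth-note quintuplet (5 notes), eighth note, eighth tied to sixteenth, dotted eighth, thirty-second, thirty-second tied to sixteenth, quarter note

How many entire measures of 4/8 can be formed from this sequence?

One bar of 4/8 = 16 thirty-second notes.
Express everything in thirty-second notes: a full sixteenth-note quintuplet (5 notes) (five quintuplet sixteenths span one quarter) = 8; eighth note = 4; eighth tied to sixteenth (eighth + sixteenth) = 6; dotted eighth = 6; thirty-second = 1; thirty-second tied to sixteenth (thirty-second + sixteenth) = 3; quarter note = 8.
Altogether 8 + 4 + 6 + 6 + 1 + 3 + 8 = 36.
36 ÷ 16 = 2 complete bars with 4 left over.

2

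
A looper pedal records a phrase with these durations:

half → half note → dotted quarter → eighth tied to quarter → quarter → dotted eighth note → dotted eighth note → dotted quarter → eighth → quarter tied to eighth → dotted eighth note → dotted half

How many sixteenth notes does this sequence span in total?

In sixteenth notes: half = 8; half note = 8; dotted quarter = 6; eighth tied to quarter (eighth + quarter) = 6; quarter = 4; dotted eighth note = 3; dotted eighth note = 3; dotted quarter = 6; eighth = 2; quarter tied to eighth (quarter + eighth) = 6; dotted eighth note = 3; dotted half = 12.
Altogether 8 + 8 + 6 + 6 + 4 + 3 + 3 + 6 + 2 + 6 + 3 + 12 = 67 sixteenth notes.

67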